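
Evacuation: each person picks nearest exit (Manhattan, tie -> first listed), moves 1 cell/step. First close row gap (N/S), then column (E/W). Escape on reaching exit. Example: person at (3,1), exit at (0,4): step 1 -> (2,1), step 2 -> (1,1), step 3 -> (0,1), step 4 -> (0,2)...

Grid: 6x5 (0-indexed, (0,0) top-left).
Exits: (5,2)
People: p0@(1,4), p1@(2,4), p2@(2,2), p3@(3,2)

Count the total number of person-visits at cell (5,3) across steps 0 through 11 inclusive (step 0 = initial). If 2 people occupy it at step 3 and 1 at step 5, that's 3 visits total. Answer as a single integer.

Step 0: p0@(1,4) p1@(2,4) p2@(2,2) p3@(3,2) -> at (5,3): 0 [-], cum=0
Step 1: p0@(2,4) p1@(3,4) p2@(3,2) p3@(4,2) -> at (5,3): 0 [-], cum=0
Step 2: p0@(3,4) p1@(4,4) p2@(4,2) p3@ESC -> at (5,3): 0 [-], cum=0
Step 3: p0@(4,4) p1@(5,4) p2@ESC p3@ESC -> at (5,3): 0 [-], cum=0
Step 4: p0@(5,4) p1@(5,3) p2@ESC p3@ESC -> at (5,3): 1 [p1], cum=1
Step 5: p0@(5,3) p1@ESC p2@ESC p3@ESC -> at (5,3): 1 [p0], cum=2
Step 6: p0@ESC p1@ESC p2@ESC p3@ESC -> at (5,3): 0 [-], cum=2
Total visits = 2

Answer: 2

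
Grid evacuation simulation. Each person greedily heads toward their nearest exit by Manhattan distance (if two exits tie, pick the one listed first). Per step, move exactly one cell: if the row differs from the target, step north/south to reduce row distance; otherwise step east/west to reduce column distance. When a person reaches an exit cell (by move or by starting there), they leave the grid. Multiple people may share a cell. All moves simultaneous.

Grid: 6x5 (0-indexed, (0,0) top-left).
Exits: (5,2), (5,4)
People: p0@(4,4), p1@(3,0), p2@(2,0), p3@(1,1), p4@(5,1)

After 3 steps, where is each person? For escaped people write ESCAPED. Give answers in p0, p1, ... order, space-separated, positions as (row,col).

Step 1: p0:(4,4)->(5,4)->EXIT | p1:(3,0)->(4,0) | p2:(2,0)->(3,0) | p3:(1,1)->(2,1) | p4:(5,1)->(5,2)->EXIT
Step 2: p0:escaped | p1:(4,0)->(5,0) | p2:(3,0)->(4,0) | p3:(2,1)->(3,1) | p4:escaped
Step 3: p0:escaped | p1:(5,0)->(5,1) | p2:(4,0)->(5,0) | p3:(3,1)->(4,1) | p4:escaped

ESCAPED (5,1) (5,0) (4,1) ESCAPED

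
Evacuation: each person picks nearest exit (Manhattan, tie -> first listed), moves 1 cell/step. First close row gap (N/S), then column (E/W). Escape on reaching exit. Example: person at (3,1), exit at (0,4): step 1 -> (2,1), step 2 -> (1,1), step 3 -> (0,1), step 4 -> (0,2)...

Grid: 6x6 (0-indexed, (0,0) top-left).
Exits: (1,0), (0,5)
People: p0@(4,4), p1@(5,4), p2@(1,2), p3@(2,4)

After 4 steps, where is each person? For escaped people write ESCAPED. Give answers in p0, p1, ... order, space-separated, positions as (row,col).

Step 1: p0:(4,4)->(3,4) | p1:(5,4)->(4,4) | p2:(1,2)->(1,1) | p3:(2,4)->(1,4)
Step 2: p0:(3,4)->(2,4) | p1:(4,4)->(3,4) | p2:(1,1)->(1,0)->EXIT | p3:(1,4)->(0,4)
Step 3: p0:(2,4)->(1,4) | p1:(3,4)->(2,4) | p2:escaped | p3:(0,4)->(0,5)->EXIT
Step 4: p0:(1,4)->(0,4) | p1:(2,4)->(1,4) | p2:escaped | p3:escaped

(0,4) (1,4) ESCAPED ESCAPED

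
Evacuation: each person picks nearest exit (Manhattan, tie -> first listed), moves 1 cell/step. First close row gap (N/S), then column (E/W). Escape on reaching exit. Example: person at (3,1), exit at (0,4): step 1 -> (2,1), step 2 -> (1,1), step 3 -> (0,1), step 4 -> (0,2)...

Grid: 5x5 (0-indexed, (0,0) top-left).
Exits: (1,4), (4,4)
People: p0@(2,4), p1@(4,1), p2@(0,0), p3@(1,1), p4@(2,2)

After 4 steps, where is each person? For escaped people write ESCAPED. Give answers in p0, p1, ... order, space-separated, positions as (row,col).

Step 1: p0:(2,4)->(1,4)->EXIT | p1:(4,1)->(4,2) | p2:(0,0)->(1,0) | p3:(1,1)->(1,2) | p4:(2,2)->(1,2)
Step 2: p0:escaped | p1:(4,2)->(4,3) | p2:(1,0)->(1,1) | p3:(1,2)->(1,3) | p4:(1,2)->(1,3)
Step 3: p0:escaped | p1:(4,3)->(4,4)->EXIT | p2:(1,1)->(1,2) | p3:(1,3)->(1,4)->EXIT | p4:(1,3)->(1,4)->EXIT
Step 4: p0:escaped | p1:escaped | p2:(1,2)->(1,3) | p3:escaped | p4:escaped

ESCAPED ESCAPED (1,3) ESCAPED ESCAPED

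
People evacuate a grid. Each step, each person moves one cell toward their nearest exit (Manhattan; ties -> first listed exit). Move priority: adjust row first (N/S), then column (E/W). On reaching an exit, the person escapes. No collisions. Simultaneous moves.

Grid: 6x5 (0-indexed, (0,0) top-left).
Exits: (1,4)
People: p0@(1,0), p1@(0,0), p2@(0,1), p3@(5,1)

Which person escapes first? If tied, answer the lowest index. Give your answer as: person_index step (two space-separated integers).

Step 1: p0:(1,0)->(1,1) | p1:(0,0)->(1,0) | p2:(0,1)->(1,1) | p3:(5,1)->(4,1)
Step 2: p0:(1,1)->(1,2) | p1:(1,0)->(1,1) | p2:(1,1)->(1,2) | p3:(4,1)->(3,1)
Step 3: p0:(1,2)->(1,3) | p1:(1,1)->(1,2) | p2:(1,2)->(1,3) | p3:(3,1)->(2,1)
Step 4: p0:(1,3)->(1,4)->EXIT | p1:(1,2)->(1,3) | p2:(1,3)->(1,4)->EXIT | p3:(2,1)->(1,1)
Step 5: p0:escaped | p1:(1,3)->(1,4)->EXIT | p2:escaped | p3:(1,1)->(1,2)
Step 6: p0:escaped | p1:escaped | p2:escaped | p3:(1,2)->(1,3)
Step 7: p0:escaped | p1:escaped | p2:escaped | p3:(1,3)->(1,4)->EXIT
Exit steps: [4, 5, 4, 7]
First to escape: p0 at step 4

Answer: 0 4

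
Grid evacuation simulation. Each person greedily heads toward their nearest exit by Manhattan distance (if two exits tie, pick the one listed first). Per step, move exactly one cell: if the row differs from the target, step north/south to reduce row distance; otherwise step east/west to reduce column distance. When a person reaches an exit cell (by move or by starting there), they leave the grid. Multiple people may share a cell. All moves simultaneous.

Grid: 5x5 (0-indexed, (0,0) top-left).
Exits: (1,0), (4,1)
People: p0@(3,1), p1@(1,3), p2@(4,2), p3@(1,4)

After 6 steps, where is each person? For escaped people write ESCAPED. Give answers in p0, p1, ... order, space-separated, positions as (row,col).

Step 1: p0:(3,1)->(4,1)->EXIT | p1:(1,3)->(1,2) | p2:(4,2)->(4,1)->EXIT | p3:(1,4)->(1,3)
Step 2: p0:escaped | p1:(1,2)->(1,1) | p2:escaped | p3:(1,3)->(1,2)
Step 3: p0:escaped | p1:(1,1)->(1,0)->EXIT | p2:escaped | p3:(1,2)->(1,1)
Step 4: p0:escaped | p1:escaped | p2:escaped | p3:(1,1)->(1,0)->EXIT

ESCAPED ESCAPED ESCAPED ESCAPED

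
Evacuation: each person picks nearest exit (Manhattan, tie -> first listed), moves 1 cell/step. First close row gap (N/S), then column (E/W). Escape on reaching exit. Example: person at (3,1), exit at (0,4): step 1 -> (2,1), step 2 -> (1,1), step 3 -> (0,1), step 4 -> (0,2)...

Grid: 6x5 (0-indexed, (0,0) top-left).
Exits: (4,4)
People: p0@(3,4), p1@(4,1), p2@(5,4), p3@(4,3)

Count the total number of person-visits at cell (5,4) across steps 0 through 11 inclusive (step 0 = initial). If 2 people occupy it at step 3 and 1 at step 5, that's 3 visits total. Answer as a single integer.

Step 0: p0@(3,4) p1@(4,1) p2@(5,4) p3@(4,3) -> at (5,4): 1 [p2], cum=1
Step 1: p0@ESC p1@(4,2) p2@ESC p3@ESC -> at (5,4): 0 [-], cum=1
Step 2: p0@ESC p1@(4,3) p2@ESC p3@ESC -> at (5,4): 0 [-], cum=1
Step 3: p0@ESC p1@ESC p2@ESC p3@ESC -> at (5,4): 0 [-], cum=1
Total visits = 1

Answer: 1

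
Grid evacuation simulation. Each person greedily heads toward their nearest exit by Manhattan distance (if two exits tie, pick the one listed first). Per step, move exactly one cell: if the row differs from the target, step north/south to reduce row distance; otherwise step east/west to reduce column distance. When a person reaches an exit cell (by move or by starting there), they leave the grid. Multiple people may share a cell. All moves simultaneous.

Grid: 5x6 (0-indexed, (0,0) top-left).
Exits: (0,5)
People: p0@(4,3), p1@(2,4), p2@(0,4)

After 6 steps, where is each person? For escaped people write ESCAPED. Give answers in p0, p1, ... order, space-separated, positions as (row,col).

Step 1: p0:(4,3)->(3,3) | p1:(2,4)->(1,4) | p2:(0,4)->(0,5)->EXIT
Step 2: p0:(3,3)->(2,3) | p1:(1,4)->(0,4) | p2:escaped
Step 3: p0:(2,3)->(1,3) | p1:(0,4)->(0,5)->EXIT | p2:escaped
Step 4: p0:(1,3)->(0,3) | p1:escaped | p2:escaped
Step 5: p0:(0,3)->(0,4) | p1:escaped | p2:escaped
Step 6: p0:(0,4)->(0,5)->EXIT | p1:escaped | p2:escaped

ESCAPED ESCAPED ESCAPED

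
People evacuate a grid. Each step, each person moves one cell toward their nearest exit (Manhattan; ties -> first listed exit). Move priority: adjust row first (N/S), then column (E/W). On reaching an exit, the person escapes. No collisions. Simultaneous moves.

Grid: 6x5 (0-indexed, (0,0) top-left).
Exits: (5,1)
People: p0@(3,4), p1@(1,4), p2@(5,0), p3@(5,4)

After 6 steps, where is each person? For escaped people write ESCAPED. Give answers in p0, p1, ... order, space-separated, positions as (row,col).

Step 1: p0:(3,4)->(4,4) | p1:(1,4)->(2,4) | p2:(5,0)->(5,1)->EXIT | p3:(5,4)->(5,3)
Step 2: p0:(4,4)->(5,4) | p1:(2,4)->(3,4) | p2:escaped | p3:(5,3)->(5,2)
Step 3: p0:(5,4)->(5,3) | p1:(3,4)->(4,4) | p2:escaped | p3:(5,2)->(5,1)->EXIT
Step 4: p0:(5,3)->(5,2) | p1:(4,4)->(5,4) | p2:escaped | p3:escaped
Step 5: p0:(5,2)->(5,1)->EXIT | p1:(5,4)->(5,3) | p2:escaped | p3:escaped
Step 6: p0:escaped | p1:(5,3)->(5,2) | p2:escaped | p3:escaped

ESCAPED (5,2) ESCAPED ESCAPED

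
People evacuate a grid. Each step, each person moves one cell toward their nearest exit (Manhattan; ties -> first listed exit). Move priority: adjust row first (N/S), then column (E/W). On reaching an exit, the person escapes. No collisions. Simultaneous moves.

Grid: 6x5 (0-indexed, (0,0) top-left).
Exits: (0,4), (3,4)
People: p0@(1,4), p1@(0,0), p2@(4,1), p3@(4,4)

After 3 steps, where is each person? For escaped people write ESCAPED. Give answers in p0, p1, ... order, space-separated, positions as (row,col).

Step 1: p0:(1,4)->(0,4)->EXIT | p1:(0,0)->(0,1) | p2:(4,1)->(3,1) | p3:(4,4)->(3,4)->EXIT
Step 2: p0:escaped | p1:(0,1)->(0,2) | p2:(3,1)->(3,2) | p3:escaped
Step 3: p0:escaped | p1:(0,2)->(0,3) | p2:(3,2)->(3,3) | p3:escaped

ESCAPED (0,3) (3,3) ESCAPED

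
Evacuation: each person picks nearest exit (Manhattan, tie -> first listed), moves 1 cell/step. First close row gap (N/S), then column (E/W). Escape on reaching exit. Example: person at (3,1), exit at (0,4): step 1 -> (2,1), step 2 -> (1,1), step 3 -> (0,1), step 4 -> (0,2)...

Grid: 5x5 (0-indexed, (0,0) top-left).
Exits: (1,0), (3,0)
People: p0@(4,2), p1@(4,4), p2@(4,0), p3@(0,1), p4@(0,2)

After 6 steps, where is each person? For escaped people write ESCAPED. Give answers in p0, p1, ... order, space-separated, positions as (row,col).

Step 1: p0:(4,2)->(3,2) | p1:(4,4)->(3,4) | p2:(4,0)->(3,0)->EXIT | p3:(0,1)->(1,1) | p4:(0,2)->(1,2)
Step 2: p0:(3,2)->(3,1) | p1:(3,4)->(3,3) | p2:escaped | p3:(1,1)->(1,0)->EXIT | p4:(1,2)->(1,1)
Step 3: p0:(3,1)->(3,0)->EXIT | p1:(3,3)->(3,2) | p2:escaped | p3:escaped | p4:(1,1)->(1,0)->EXIT
Step 4: p0:escaped | p1:(3,2)->(3,1) | p2:escaped | p3:escaped | p4:escaped
Step 5: p0:escaped | p1:(3,1)->(3,0)->EXIT | p2:escaped | p3:escaped | p4:escaped

ESCAPED ESCAPED ESCAPED ESCAPED ESCAPED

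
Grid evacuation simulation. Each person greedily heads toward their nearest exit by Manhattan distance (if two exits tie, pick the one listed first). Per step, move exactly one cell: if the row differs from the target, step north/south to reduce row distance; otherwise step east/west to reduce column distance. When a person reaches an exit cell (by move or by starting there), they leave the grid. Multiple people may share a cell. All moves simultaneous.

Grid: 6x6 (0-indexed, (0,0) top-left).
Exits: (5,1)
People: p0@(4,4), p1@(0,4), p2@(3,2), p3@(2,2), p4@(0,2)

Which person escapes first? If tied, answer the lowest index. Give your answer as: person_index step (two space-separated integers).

Step 1: p0:(4,4)->(5,4) | p1:(0,4)->(1,4) | p2:(3,2)->(4,2) | p3:(2,2)->(3,2) | p4:(0,2)->(1,2)
Step 2: p0:(5,4)->(5,3) | p1:(1,4)->(2,4) | p2:(4,2)->(5,2) | p3:(3,2)->(4,2) | p4:(1,2)->(2,2)
Step 3: p0:(5,3)->(5,2) | p1:(2,4)->(3,4) | p2:(5,2)->(5,1)->EXIT | p3:(4,2)->(5,2) | p4:(2,2)->(3,2)
Step 4: p0:(5,2)->(5,1)->EXIT | p1:(3,4)->(4,4) | p2:escaped | p3:(5,2)->(5,1)->EXIT | p4:(3,2)->(4,2)
Step 5: p0:escaped | p1:(4,4)->(5,4) | p2:escaped | p3:escaped | p4:(4,2)->(5,2)
Step 6: p0:escaped | p1:(5,4)->(5,3) | p2:escaped | p3:escaped | p4:(5,2)->(5,1)->EXIT
Step 7: p0:escaped | p1:(5,3)->(5,2) | p2:escaped | p3:escaped | p4:escaped
Step 8: p0:escaped | p1:(5,2)->(5,1)->EXIT | p2:escaped | p3:escaped | p4:escaped
Exit steps: [4, 8, 3, 4, 6]
First to escape: p2 at step 3

Answer: 2 3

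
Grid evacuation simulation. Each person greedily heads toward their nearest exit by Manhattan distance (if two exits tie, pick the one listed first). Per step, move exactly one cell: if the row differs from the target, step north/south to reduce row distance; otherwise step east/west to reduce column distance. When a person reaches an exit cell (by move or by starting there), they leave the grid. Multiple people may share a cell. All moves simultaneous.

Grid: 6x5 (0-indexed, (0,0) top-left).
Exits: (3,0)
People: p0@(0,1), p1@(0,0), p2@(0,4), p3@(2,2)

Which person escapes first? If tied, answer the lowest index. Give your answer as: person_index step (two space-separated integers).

Answer: 1 3

Derivation:
Step 1: p0:(0,1)->(1,1) | p1:(0,0)->(1,0) | p2:(0,4)->(1,4) | p3:(2,2)->(3,2)
Step 2: p0:(1,1)->(2,1) | p1:(1,0)->(2,0) | p2:(1,4)->(2,4) | p3:(3,2)->(3,1)
Step 3: p0:(2,1)->(3,1) | p1:(2,0)->(3,0)->EXIT | p2:(2,4)->(3,4) | p3:(3,1)->(3,0)->EXIT
Step 4: p0:(3,1)->(3,0)->EXIT | p1:escaped | p2:(3,4)->(3,3) | p3:escaped
Step 5: p0:escaped | p1:escaped | p2:(3,3)->(3,2) | p3:escaped
Step 6: p0:escaped | p1:escaped | p2:(3,2)->(3,1) | p3:escaped
Step 7: p0:escaped | p1:escaped | p2:(3,1)->(3,0)->EXIT | p3:escaped
Exit steps: [4, 3, 7, 3]
First to escape: p1 at step 3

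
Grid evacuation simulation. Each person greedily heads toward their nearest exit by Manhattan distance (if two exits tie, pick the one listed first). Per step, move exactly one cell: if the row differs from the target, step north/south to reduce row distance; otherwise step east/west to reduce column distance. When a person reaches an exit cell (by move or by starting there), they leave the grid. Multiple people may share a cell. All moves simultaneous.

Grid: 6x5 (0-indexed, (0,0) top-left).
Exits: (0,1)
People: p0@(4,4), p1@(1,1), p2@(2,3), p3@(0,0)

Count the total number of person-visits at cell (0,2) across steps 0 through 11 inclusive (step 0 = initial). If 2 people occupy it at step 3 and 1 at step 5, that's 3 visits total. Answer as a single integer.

Step 0: p0@(4,4) p1@(1,1) p2@(2,3) p3@(0,0) -> at (0,2): 0 [-], cum=0
Step 1: p0@(3,4) p1@ESC p2@(1,3) p3@ESC -> at (0,2): 0 [-], cum=0
Step 2: p0@(2,4) p1@ESC p2@(0,3) p3@ESC -> at (0,2): 0 [-], cum=0
Step 3: p0@(1,4) p1@ESC p2@(0,2) p3@ESC -> at (0,2): 1 [p2], cum=1
Step 4: p0@(0,4) p1@ESC p2@ESC p3@ESC -> at (0,2): 0 [-], cum=1
Step 5: p0@(0,3) p1@ESC p2@ESC p3@ESC -> at (0,2): 0 [-], cum=1
Step 6: p0@(0,2) p1@ESC p2@ESC p3@ESC -> at (0,2): 1 [p0], cum=2
Step 7: p0@ESC p1@ESC p2@ESC p3@ESC -> at (0,2): 0 [-], cum=2
Total visits = 2

Answer: 2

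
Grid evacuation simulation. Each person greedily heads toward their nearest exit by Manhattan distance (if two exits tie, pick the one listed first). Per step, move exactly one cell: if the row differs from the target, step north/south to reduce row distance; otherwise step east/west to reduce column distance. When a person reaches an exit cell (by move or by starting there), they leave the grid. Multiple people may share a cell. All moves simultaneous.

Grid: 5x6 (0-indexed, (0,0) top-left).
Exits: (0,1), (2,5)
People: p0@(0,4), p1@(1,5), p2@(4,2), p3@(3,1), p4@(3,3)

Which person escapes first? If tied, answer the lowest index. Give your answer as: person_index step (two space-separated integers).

Answer: 1 1

Derivation:
Step 1: p0:(0,4)->(0,3) | p1:(1,5)->(2,5)->EXIT | p2:(4,2)->(3,2) | p3:(3,1)->(2,1) | p4:(3,3)->(2,3)
Step 2: p0:(0,3)->(0,2) | p1:escaped | p2:(3,2)->(2,2) | p3:(2,1)->(1,1) | p4:(2,3)->(2,4)
Step 3: p0:(0,2)->(0,1)->EXIT | p1:escaped | p2:(2,2)->(1,2) | p3:(1,1)->(0,1)->EXIT | p4:(2,4)->(2,5)->EXIT
Step 4: p0:escaped | p1:escaped | p2:(1,2)->(0,2) | p3:escaped | p4:escaped
Step 5: p0:escaped | p1:escaped | p2:(0,2)->(0,1)->EXIT | p3:escaped | p4:escaped
Exit steps: [3, 1, 5, 3, 3]
First to escape: p1 at step 1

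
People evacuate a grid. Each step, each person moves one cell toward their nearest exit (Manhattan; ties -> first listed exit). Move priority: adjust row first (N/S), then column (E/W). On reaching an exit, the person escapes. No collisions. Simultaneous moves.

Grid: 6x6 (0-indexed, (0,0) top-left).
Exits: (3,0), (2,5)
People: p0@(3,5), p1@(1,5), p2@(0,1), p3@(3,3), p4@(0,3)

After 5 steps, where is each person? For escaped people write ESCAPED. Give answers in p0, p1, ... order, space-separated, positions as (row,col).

Step 1: p0:(3,5)->(2,5)->EXIT | p1:(1,5)->(2,5)->EXIT | p2:(0,1)->(1,1) | p3:(3,3)->(3,2) | p4:(0,3)->(1,3)
Step 2: p0:escaped | p1:escaped | p2:(1,1)->(2,1) | p3:(3,2)->(3,1) | p4:(1,3)->(2,3)
Step 3: p0:escaped | p1:escaped | p2:(2,1)->(3,1) | p3:(3,1)->(3,0)->EXIT | p4:(2,3)->(2,4)
Step 4: p0:escaped | p1:escaped | p2:(3,1)->(3,0)->EXIT | p3:escaped | p4:(2,4)->(2,5)->EXIT

ESCAPED ESCAPED ESCAPED ESCAPED ESCAPED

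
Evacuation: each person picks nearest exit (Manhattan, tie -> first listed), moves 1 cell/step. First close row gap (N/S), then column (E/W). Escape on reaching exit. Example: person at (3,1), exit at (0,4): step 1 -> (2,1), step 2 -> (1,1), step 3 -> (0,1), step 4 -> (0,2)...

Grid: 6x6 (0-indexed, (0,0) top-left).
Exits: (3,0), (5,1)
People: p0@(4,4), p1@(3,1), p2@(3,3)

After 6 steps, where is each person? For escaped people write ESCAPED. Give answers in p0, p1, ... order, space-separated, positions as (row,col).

Step 1: p0:(4,4)->(5,4) | p1:(3,1)->(3,0)->EXIT | p2:(3,3)->(3,2)
Step 2: p0:(5,4)->(5,3) | p1:escaped | p2:(3,2)->(3,1)
Step 3: p0:(5,3)->(5,2) | p1:escaped | p2:(3,1)->(3,0)->EXIT
Step 4: p0:(5,2)->(5,1)->EXIT | p1:escaped | p2:escaped

ESCAPED ESCAPED ESCAPED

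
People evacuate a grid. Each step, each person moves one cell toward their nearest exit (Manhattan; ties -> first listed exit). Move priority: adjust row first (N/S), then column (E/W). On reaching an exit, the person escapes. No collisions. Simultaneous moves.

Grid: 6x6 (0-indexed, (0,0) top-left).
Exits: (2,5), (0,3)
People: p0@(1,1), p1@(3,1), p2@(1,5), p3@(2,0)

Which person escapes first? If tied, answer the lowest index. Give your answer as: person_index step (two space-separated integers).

Step 1: p0:(1,1)->(0,1) | p1:(3,1)->(2,1) | p2:(1,5)->(2,5)->EXIT | p3:(2,0)->(2,1)
Step 2: p0:(0,1)->(0,2) | p1:(2,1)->(2,2) | p2:escaped | p3:(2,1)->(2,2)
Step 3: p0:(0,2)->(0,3)->EXIT | p1:(2,2)->(2,3) | p2:escaped | p3:(2,2)->(2,3)
Step 4: p0:escaped | p1:(2,3)->(2,4) | p2:escaped | p3:(2,3)->(2,4)
Step 5: p0:escaped | p1:(2,4)->(2,5)->EXIT | p2:escaped | p3:(2,4)->(2,5)->EXIT
Exit steps: [3, 5, 1, 5]
First to escape: p2 at step 1

Answer: 2 1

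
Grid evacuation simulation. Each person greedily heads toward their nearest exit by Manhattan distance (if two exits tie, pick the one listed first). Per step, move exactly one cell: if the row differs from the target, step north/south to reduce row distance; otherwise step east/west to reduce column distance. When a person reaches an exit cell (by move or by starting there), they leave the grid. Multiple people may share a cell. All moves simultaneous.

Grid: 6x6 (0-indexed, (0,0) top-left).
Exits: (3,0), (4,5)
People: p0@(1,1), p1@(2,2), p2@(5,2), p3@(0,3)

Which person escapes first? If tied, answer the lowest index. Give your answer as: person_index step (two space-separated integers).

Step 1: p0:(1,1)->(2,1) | p1:(2,2)->(3,2) | p2:(5,2)->(4,2) | p3:(0,3)->(1,3)
Step 2: p0:(2,1)->(3,1) | p1:(3,2)->(3,1) | p2:(4,2)->(3,2) | p3:(1,3)->(2,3)
Step 3: p0:(3,1)->(3,0)->EXIT | p1:(3,1)->(3,0)->EXIT | p2:(3,2)->(3,1) | p3:(2,3)->(3,3)
Step 4: p0:escaped | p1:escaped | p2:(3,1)->(3,0)->EXIT | p3:(3,3)->(3,2)
Step 5: p0:escaped | p1:escaped | p2:escaped | p3:(3,2)->(3,1)
Step 6: p0:escaped | p1:escaped | p2:escaped | p3:(3,1)->(3,0)->EXIT
Exit steps: [3, 3, 4, 6]
First to escape: p0 at step 3

Answer: 0 3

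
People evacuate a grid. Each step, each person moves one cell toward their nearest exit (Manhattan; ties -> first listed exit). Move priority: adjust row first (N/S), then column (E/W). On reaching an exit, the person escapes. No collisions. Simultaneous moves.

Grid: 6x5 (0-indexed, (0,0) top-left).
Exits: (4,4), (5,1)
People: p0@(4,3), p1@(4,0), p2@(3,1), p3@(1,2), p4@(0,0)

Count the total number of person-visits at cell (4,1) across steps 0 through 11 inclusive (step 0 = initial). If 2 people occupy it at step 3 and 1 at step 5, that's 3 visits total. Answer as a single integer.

Answer: 1

Derivation:
Step 0: p0@(4,3) p1@(4,0) p2@(3,1) p3@(1,2) p4@(0,0) -> at (4,1): 0 [-], cum=0
Step 1: p0@ESC p1@(5,0) p2@(4,1) p3@(2,2) p4@(1,0) -> at (4,1): 1 [p2], cum=1
Step 2: p0@ESC p1@ESC p2@ESC p3@(3,2) p4@(2,0) -> at (4,1): 0 [-], cum=1
Step 3: p0@ESC p1@ESC p2@ESC p3@(4,2) p4@(3,0) -> at (4,1): 0 [-], cum=1
Step 4: p0@ESC p1@ESC p2@ESC p3@(4,3) p4@(4,0) -> at (4,1): 0 [-], cum=1
Step 5: p0@ESC p1@ESC p2@ESC p3@ESC p4@(5,0) -> at (4,1): 0 [-], cum=1
Step 6: p0@ESC p1@ESC p2@ESC p3@ESC p4@ESC -> at (4,1): 0 [-], cum=1
Total visits = 1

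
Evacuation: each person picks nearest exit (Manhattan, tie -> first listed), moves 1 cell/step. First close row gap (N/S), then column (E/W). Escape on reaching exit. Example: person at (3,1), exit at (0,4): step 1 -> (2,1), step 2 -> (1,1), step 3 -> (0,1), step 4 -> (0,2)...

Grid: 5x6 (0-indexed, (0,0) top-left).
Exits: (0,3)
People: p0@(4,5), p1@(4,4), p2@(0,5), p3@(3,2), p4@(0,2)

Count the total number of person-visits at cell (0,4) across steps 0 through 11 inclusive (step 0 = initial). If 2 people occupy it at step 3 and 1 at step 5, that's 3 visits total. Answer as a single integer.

Step 0: p0@(4,5) p1@(4,4) p2@(0,5) p3@(3,2) p4@(0,2) -> at (0,4): 0 [-], cum=0
Step 1: p0@(3,5) p1@(3,4) p2@(0,4) p3@(2,2) p4@ESC -> at (0,4): 1 [p2], cum=1
Step 2: p0@(2,5) p1@(2,4) p2@ESC p3@(1,2) p4@ESC -> at (0,4): 0 [-], cum=1
Step 3: p0@(1,5) p1@(1,4) p2@ESC p3@(0,2) p4@ESC -> at (0,4): 0 [-], cum=1
Step 4: p0@(0,5) p1@(0,4) p2@ESC p3@ESC p4@ESC -> at (0,4): 1 [p1], cum=2
Step 5: p0@(0,4) p1@ESC p2@ESC p3@ESC p4@ESC -> at (0,4): 1 [p0], cum=3
Step 6: p0@ESC p1@ESC p2@ESC p3@ESC p4@ESC -> at (0,4): 0 [-], cum=3
Total visits = 3

Answer: 3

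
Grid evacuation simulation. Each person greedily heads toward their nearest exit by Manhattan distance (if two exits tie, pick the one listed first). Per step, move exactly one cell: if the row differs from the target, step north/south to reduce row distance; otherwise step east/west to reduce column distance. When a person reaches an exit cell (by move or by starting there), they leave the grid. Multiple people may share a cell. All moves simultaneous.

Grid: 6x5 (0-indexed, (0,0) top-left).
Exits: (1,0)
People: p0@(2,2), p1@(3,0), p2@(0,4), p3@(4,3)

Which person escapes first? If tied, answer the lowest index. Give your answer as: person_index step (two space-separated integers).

Answer: 1 2

Derivation:
Step 1: p0:(2,2)->(1,2) | p1:(3,0)->(2,0) | p2:(0,4)->(1,4) | p3:(4,3)->(3,3)
Step 2: p0:(1,2)->(1,1) | p1:(2,0)->(1,0)->EXIT | p2:(1,4)->(1,3) | p3:(3,3)->(2,3)
Step 3: p0:(1,1)->(1,0)->EXIT | p1:escaped | p2:(1,3)->(1,2) | p3:(2,3)->(1,3)
Step 4: p0:escaped | p1:escaped | p2:(1,2)->(1,1) | p3:(1,3)->(1,2)
Step 5: p0:escaped | p1:escaped | p2:(1,1)->(1,0)->EXIT | p3:(1,2)->(1,1)
Step 6: p0:escaped | p1:escaped | p2:escaped | p3:(1,1)->(1,0)->EXIT
Exit steps: [3, 2, 5, 6]
First to escape: p1 at step 2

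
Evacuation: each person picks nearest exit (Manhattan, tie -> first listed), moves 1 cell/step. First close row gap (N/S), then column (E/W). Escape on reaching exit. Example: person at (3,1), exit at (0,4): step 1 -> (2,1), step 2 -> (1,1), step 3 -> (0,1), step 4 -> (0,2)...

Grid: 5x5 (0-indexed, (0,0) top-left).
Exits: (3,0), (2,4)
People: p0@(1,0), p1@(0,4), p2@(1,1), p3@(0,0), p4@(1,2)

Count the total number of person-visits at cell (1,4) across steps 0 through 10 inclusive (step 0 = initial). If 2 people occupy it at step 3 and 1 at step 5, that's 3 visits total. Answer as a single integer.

Step 0: p0@(1,0) p1@(0,4) p2@(1,1) p3@(0,0) p4@(1,2) -> at (1,4): 0 [-], cum=0
Step 1: p0@(2,0) p1@(1,4) p2@(2,1) p3@(1,0) p4@(2,2) -> at (1,4): 1 [p1], cum=1
Step 2: p0@ESC p1@ESC p2@(3,1) p3@(2,0) p4@(2,3) -> at (1,4): 0 [-], cum=1
Step 3: p0@ESC p1@ESC p2@ESC p3@ESC p4@ESC -> at (1,4): 0 [-], cum=1
Total visits = 1

Answer: 1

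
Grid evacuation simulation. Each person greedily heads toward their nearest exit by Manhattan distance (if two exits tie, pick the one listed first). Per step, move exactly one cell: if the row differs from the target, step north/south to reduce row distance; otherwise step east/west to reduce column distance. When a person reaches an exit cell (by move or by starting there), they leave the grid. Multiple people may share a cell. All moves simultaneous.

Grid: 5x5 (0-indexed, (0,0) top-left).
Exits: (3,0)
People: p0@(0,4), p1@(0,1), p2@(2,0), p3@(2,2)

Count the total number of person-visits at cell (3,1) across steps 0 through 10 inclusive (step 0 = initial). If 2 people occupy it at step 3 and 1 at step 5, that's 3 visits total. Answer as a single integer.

Answer: 3

Derivation:
Step 0: p0@(0,4) p1@(0,1) p2@(2,0) p3@(2,2) -> at (3,1): 0 [-], cum=0
Step 1: p0@(1,4) p1@(1,1) p2@ESC p3@(3,2) -> at (3,1): 0 [-], cum=0
Step 2: p0@(2,4) p1@(2,1) p2@ESC p3@(3,1) -> at (3,1): 1 [p3], cum=1
Step 3: p0@(3,4) p1@(3,1) p2@ESC p3@ESC -> at (3,1): 1 [p1], cum=2
Step 4: p0@(3,3) p1@ESC p2@ESC p3@ESC -> at (3,1): 0 [-], cum=2
Step 5: p0@(3,2) p1@ESC p2@ESC p3@ESC -> at (3,1): 0 [-], cum=2
Step 6: p0@(3,1) p1@ESC p2@ESC p3@ESC -> at (3,1): 1 [p0], cum=3
Step 7: p0@ESC p1@ESC p2@ESC p3@ESC -> at (3,1): 0 [-], cum=3
Total visits = 3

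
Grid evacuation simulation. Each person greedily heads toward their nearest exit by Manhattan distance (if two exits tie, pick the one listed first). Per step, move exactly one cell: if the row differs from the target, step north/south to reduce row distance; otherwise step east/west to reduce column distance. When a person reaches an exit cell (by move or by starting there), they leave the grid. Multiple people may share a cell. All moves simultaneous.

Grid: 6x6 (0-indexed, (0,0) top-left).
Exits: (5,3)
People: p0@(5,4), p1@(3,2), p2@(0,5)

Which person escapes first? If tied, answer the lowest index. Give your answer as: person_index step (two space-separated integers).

Step 1: p0:(5,4)->(5,3)->EXIT | p1:(3,2)->(4,2) | p2:(0,5)->(1,5)
Step 2: p0:escaped | p1:(4,2)->(5,2) | p2:(1,5)->(2,5)
Step 3: p0:escaped | p1:(5,2)->(5,3)->EXIT | p2:(2,5)->(3,5)
Step 4: p0:escaped | p1:escaped | p2:(3,5)->(4,5)
Step 5: p0:escaped | p1:escaped | p2:(4,5)->(5,5)
Step 6: p0:escaped | p1:escaped | p2:(5,5)->(5,4)
Step 7: p0:escaped | p1:escaped | p2:(5,4)->(5,3)->EXIT
Exit steps: [1, 3, 7]
First to escape: p0 at step 1

Answer: 0 1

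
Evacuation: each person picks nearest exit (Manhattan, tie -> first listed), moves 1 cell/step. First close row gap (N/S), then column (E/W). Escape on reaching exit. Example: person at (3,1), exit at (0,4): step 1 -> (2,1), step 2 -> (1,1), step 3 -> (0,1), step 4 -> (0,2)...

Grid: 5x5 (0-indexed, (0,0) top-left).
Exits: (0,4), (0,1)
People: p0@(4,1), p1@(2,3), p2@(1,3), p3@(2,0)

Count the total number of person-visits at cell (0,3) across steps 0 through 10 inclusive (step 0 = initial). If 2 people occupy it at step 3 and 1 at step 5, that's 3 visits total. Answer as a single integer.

Step 0: p0@(4,1) p1@(2,3) p2@(1,3) p3@(2,0) -> at (0,3): 0 [-], cum=0
Step 1: p0@(3,1) p1@(1,3) p2@(0,3) p3@(1,0) -> at (0,3): 1 [p2], cum=1
Step 2: p0@(2,1) p1@(0,3) p2@ESC p3@(0,0) -> at (0,3): 1 [p1], cum=2
Step 3: p0@(1,1) p1@ESC p2@ESC p3@ESC -> at (0,3): 0 [-], cum=2
Step 4: p0@ESC p1@ESC p2@ESC p3@ESC -> at (0,3): 0 [-], cum=2
Total visits = 2

Answer: 2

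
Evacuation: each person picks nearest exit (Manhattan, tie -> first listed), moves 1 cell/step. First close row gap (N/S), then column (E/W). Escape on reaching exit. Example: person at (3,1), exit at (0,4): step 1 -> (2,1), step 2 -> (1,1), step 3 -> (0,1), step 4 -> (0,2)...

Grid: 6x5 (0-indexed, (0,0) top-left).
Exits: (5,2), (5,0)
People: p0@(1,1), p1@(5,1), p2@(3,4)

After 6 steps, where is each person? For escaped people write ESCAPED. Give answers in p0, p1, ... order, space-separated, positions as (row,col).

Step 1: p0:(1,1)->(2,1) | p1:(5,1)->(5,2)->EXIT | p2:(3,4)->(4,4)
Step 2: p0:(2,1)->(3,1) | p1:escaped | p2:(4,4)->(5,4)
Step 3: p0:(3,1)->(4,1) | p1:escaped | p2:(5,4)->(5,3)
Step 4: p0:(4,1)->(5,1) | p1:escaped | p2:(5,3)->(5,2)->EXIT
Step 5: p0:(5,1)->(5,2)->EXIT | p1:escaped | p2:escaped

ESCAPED ESCAPED ESCAPED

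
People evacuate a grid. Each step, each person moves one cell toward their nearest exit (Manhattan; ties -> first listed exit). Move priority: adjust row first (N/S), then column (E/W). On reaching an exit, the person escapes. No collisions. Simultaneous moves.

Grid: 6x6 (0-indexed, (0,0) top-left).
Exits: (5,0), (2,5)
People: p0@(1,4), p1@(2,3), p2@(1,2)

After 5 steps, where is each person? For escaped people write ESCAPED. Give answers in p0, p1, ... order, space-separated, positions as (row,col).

Step 1: p0:(1,4)->(2,4) | p1:(2,3)->(2,4) | p2:(1,2)->(2,2)
Step 2: p0:(2,4)->(2,5)->EXIT | p1:(2,4)->(2,5)->EXIT | p2:(2,2)->(2,3)
Step 3: p0:escaped | p1:escaped | p2:(2,3)->(2,4)
Step 4: p0:escaped | p1:escaped | p2:(2,4)->(2,5)->EXIT

ESCAPED ESCAPED ESCAPED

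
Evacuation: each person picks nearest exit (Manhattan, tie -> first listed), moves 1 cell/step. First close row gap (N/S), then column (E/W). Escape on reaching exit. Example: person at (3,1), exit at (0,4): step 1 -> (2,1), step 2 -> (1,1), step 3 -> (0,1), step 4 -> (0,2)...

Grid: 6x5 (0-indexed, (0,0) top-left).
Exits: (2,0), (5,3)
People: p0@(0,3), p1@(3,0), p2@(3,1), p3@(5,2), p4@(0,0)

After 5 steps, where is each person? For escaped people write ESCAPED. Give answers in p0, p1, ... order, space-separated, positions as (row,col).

Step 1: p0:(0,3)->(1,3) | p1:(3,0)->(2,0)->EXIT | p2:(3,1)->(2,1) | p3:(5,2)->(5,3)->EXIT | p4:(0,0)->(1,0)
Step 2: p0:(1,3)->(2,3) | p1:escaped | p2:(2,1)->(2,0)->EXIT | p3:escaped | p4:(1,0)->(2,0)->EXIT
Step 3: p0:(2,3)->(2,2) | p1:escaped | p2:escaped | p3:escaped | p4:escaped
Step 4: p0:(2,2)->(2,1) | p1:escaped | p2:escaped | p3:escaped | p4:escaped
Step 5: p0:(2,1)->(2,0)->EXIT | p1:escaped | p2:escaped | p3:escaped | p4:escaped

ESCAPED ESCAPED ESCAPED ESCAPED ESCAPED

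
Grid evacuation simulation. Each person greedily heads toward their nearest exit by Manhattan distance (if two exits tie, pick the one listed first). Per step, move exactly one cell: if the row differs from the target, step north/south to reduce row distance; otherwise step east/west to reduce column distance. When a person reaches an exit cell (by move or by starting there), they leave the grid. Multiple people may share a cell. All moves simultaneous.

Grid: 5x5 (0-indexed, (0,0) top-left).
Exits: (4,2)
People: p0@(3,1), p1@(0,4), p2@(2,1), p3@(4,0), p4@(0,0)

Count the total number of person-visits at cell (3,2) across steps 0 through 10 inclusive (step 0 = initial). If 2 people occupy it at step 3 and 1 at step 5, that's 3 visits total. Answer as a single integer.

Step 0: p0@(3,1) p1@(0,4) p2@(2,1) p3@(4,0) p4@(0,0) -> at (3,2): 0 [-], cum=0
Step 1: p0@(4,1) p1@(1,4) p2@(3,1) p3@(4,1) p4@(1,0) -> at (3,2): 0 [-], cum=0
Step 2: p0@ESC p1@(2,4) p2@(4,1) p3@ESC p4@(2,0) -> at (3,2): 0 [-], cum=0
Step 3: p0@ESC p1@(3,4) p2@ESC p3@ESC p4@(3,0) -> at (3,2): 0 [-], cum=0
Step 4: p0@ESC p1@(4,4) p2@ESC p3@ESC p4@(4,0) -> at (3,2): 0 [-], cum=0
Step 5: p0@ESC p1@(4,3) p2@ESC p3@ESC p4@(4,1) -> at (3,2): 0 [-], cum=0
Step 6: p0@ESC p1@ESC p2@ESC p3@ESC p4@ESC -> at (3,2): 0 [-], cum=0
Total visits = 0

Answer: 0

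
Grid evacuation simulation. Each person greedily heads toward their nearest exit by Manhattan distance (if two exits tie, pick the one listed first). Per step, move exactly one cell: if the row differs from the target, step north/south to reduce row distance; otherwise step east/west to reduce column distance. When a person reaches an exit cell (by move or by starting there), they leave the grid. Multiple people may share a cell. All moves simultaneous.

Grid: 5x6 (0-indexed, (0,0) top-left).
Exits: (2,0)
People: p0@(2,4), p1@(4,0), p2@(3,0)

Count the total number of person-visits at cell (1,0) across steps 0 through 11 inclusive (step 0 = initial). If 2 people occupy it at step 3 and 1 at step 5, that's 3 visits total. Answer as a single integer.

Step 0: p0@(2,4) p1@(4,0) p2@(3,0) -> at (1,0): 0 [-], cum=0
Step 1: p0@(2,3) p1@(3,0) p2@ESC -> at (1,0): 0 [-], cum=0
Step 2: p0@(2,2) p1@ESC p2@ESC -> at (1,0): 0 [-], cum=0
Step 3: p0@(2,1) p1@ESC p2@ESC -> at (1,0): 0 [-], cum=0
Step 4: p0@ESC p1@ESC p2@ESC -> at (1,0): 0 [-], cum=0
Total visits = 0

Answer: 0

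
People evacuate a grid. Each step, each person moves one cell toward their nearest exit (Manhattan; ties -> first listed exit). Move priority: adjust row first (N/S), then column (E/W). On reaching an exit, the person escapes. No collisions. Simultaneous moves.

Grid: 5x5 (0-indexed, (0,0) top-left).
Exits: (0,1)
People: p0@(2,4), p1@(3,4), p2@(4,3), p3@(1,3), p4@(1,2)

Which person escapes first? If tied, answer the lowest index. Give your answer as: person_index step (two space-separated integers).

Step 1: p0:(2,4)->(1,4) | p1:(3,4)->(2,4) | p2:(4,3)->(3,3) | p3:(1,3)->(0,3) | p4:(1,2)->(0,2)
Step 2: p0:(1,4)->(0,4) | p1:(2,4)->(1,4) | p2:(3,3)->(2,3) | p3:(0,3)->(0,2) | p4:(0,2)->(0,1)->EXIT
Step 3: p0:(0,4)->(0,3) | p1:(1,4)->(0,4) | p2:(2,3)->(1,3) | p3:(0,2)->(0,1)->EXIT | p4:escaped
Step 4: p0:(0,3)->(0,2) | p1:(0,4)->(0,3) | p2:(1,3)->(0,3) | p3:escaped | p4:escaped
Step 5: p0:(0,2)->(0,1)->EXIT | p1:(0,3)->(0,2) | p2:(0,3)->(0,2) | p3:escaped | p4:escaped
Step 6: p0:escaped | p1:(0,2)->(0,1)->EXIT | p2:(0,2)->(0,1)->EXIT | p3:escaped | p4:escaped
Exit steps: [5, 6, 6, 3, 2]
First to escape: p4 at step 2

Answer: 4 2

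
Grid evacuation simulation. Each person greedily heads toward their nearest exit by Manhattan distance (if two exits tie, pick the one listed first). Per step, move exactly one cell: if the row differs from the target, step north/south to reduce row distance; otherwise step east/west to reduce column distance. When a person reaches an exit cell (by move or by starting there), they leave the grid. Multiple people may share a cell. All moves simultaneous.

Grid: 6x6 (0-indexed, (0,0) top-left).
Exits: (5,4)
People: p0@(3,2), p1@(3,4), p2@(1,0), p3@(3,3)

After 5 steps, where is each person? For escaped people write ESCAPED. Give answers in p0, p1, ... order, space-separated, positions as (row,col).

Step 1: p0:(3,2)->(4,2) | p1:(3,4)->(4,4) | p2:(1,0)->(2,0) | p3:(3,3)->(4,3)
Step 2: p0:(4,2)->(5,2) | p1:(4,4)->(5,4)->EXIT | p2:(2,0)->(3,0) | p3:(4,3)->(5,3)
Step 3: p0:(5,2)->(5,3) | p1:escaped | p2:(3,0)->(4,0) | p3:(5,3)->(5,4)->EXIT
Step 4: p0:(5,3)->(5,4)->EXIT | p1:escaped | p2:(4,0)->(5,0) | p3:escaped
Step 5: p0:escaped | p1:escaped | p2:(5,0)->(5,1) | p3:escaped

ESCAPED ESCAPED (5,1) ESCAPED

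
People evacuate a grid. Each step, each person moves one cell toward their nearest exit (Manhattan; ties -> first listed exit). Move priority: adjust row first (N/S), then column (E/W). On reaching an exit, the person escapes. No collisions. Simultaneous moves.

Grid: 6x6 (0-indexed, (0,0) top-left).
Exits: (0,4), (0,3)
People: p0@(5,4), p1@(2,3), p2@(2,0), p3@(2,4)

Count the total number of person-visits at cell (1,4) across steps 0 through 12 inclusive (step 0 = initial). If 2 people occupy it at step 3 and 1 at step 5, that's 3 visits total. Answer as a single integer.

Step 0: p0@(5,4) p1@(2,3) p2@(2,0) p3@(2,4) -> at (1,4): 0 [-], cum=0
Step 1: p0@(4,4) p1@(1,3) p2@(1,0) p3@(1,4) -> at (1,4): 1 [p3], cum=1
Step 2: p0@(3,4) p1@ESC p2@(0,0) p3@ESC -> at (1,4): 0 [-], cum=1
Step 3: p0@(2,4) p1@ESC p2@(0,1) p3@ESC -> at (1,4): 0 [-], cum=1
Step 4: p0@(1,4) p1@ESC p2@(0,2) p3@ESC -> at (1,4): 1 [p0], cum=2
Step 5: p0@ESC p1@ESC p2@ESC p3@ESC -> at (1,4): 0 [-], cum=2
Total visits = 2

Answer: 2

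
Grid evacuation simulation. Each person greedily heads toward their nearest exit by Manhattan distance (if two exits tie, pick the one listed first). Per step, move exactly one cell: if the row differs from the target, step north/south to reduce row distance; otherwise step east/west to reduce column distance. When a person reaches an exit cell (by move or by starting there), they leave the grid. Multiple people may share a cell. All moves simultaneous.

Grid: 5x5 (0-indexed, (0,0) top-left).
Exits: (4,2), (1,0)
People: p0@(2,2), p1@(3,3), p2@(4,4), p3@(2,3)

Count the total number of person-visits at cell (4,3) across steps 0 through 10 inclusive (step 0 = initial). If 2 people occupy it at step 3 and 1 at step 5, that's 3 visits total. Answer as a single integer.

Step 0: p0@(2,2) p1@(3,3) p2@(4,4) p3@(2,3) -> at (4,3): 0 [-], cum=0
Step 1: p0@(3,2) p1@(4,3) p2@(4,3) p3@(3,3) -> at (4,3): 2 [p1,p2], cum=2
Step 2: p0@ESC p1@ESC p2@ESC p3@(4,3) -> at (4,3): 1 [p3], cum=3
Step 3: p0@ESC p1@ESC p2@ESC p3@ESC -> at (4,3): 0 [-], cum=3
Total visits = 3

Answer: 3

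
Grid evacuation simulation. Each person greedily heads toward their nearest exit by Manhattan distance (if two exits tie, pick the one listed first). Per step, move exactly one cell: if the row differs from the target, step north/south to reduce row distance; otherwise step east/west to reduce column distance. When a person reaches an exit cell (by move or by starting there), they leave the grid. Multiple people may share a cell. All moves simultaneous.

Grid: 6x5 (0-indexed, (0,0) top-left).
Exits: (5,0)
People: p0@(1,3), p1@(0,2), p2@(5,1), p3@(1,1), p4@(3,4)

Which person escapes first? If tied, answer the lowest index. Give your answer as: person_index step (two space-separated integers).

Answer: 2 1

Derivation:
Step 1: p0:(1,3)->(2,3) | p1:(0,2)->(1,2) | p2:(5,1)->(5,0)->EXIT | p3:(1,1)->(2,1) | p4:(3,4)->(4,4)
Step 2: p0:(2,3)->(3,3) | p1:(1,2)->(2,2) | p2:escaped | p3:(2,1)->(3,1) | p4:(4,4)->(5,4)
Step 3: p0:(3,3)->(4,3) | p1:(2,2)->(3,2) | p2:escaped | p3:(3,1)->(4,1) | p4:(5,4)->(5,3)
Step 4: p0:(4,3)->(5,3) | p1:(3,2)->(4,2) | p2:escaped | p3:(4,1)->(5,1) | p4:(5,3)->(5,2)
Step 5: p0:(5,3)->(5,2) | p1:(4,2)->(5,2) | p2:escaped | p3:(5,1)->(5,0)->EXIT | p4:(5,2)->(5,1)
Step 6: p0:(5,2)->(5,1) | p1:(5,2)->(5,1) | p2:escaped | p3:escaped | p4:(5,1)->(5,0)->EXIT
Step 7: p0:(5,1)->(5,0)->EXIT | p1:(5,1)->(5,0)->EXIT | p2:escaped | p3:escaped | p4:escaped
Exit steps: [7, 7, 1, 5, 6]
First to escape: p2 at step 1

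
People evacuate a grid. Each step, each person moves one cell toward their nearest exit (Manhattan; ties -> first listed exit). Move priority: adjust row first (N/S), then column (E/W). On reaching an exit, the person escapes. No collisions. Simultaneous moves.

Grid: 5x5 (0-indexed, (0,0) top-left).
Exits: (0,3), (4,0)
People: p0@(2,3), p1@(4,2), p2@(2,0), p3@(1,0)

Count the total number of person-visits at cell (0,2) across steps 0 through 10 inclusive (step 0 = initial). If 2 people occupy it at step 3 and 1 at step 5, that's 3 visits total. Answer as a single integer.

Answer: 0

Derivation:
Step 0: p0@(2,3) p1@(4,2) p2@(2,0) p3@(1,0) -> at (0,2): 0 [-], cum=0
Step 1: p0@(1,3) p1@(4,1) p2@(3,0) p3@(2,0) -> at (0,2): 0 [-], cum=0
Step 2: p0@ESC p1@ESC p2@ESC p3@(3,0) -> at (0,2): 0 [-], cum=0
Step 3: p0@ESC p1@ESC p2@ESC p3@ESC -> at (0,2): 0 [-], cum=0
Total visits = 0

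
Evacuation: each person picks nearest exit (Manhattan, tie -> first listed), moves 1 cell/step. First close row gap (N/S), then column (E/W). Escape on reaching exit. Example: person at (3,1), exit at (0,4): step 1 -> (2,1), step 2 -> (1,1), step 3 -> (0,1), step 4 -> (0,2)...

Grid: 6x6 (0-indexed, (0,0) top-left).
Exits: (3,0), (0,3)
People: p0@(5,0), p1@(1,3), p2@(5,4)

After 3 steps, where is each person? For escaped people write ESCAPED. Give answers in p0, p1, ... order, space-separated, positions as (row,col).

Step 1: p0:(5,0)->(4,0) | p1:(1,3)->(0,3)->EXIT | p2:(5,4)->(4,4)
Step 2: p0:(4,0)->(3,0)->EXIT | p1:escaped | p2:(4,4)->(3,4)
Step 3: p0:escaped | p1:escaped | p2:(3,4)->(3,3)

ESCAPED ESCAPED (3,3)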